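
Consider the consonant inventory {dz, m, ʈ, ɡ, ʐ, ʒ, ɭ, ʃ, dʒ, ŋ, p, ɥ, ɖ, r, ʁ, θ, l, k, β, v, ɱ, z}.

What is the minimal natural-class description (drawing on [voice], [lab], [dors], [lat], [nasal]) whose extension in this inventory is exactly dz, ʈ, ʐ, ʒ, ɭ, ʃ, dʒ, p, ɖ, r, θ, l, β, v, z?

[−nasal, −dors]

/dz, ʈ, ʐ, ʒ, ɭ, ʃ, dʒ, p, ɖ, r, θ, l, β, v, z/ are all [−nasal], [−dorsal], and no other segment in the inventory matches both values. Dropping any one of them over-generates: [−dorsal] alone would also admit /m, ɱ/; [−nasal] alone would also admit /ɡ, ɥ, ʁ, k/. No other single listed feature picks out exactly this set either, so fewer than two features will not do.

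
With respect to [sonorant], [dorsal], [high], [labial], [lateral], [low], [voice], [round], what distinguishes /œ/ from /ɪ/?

/œ/ (mid front rounded lax vowel) and /ɪ/ (high front unrounded lax vowel) agree on [+sonorant], [+dorsal], [−lateral], [−low], [+voice]. They differ on [labial] (/œ/ [+], /ɪ/ [−]), [round] (/œ/ [+], /ɪ/ [−]), [high] (/œ/ [−], /ɪ/ [+]).

[labial], [round], [high]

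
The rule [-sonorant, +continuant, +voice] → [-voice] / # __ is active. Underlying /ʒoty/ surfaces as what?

The only segment in the rule's environment that also matches [-sonorant, +continuant, +voice] is /ʒ/. Applying [-voice] turns the voiced postalveolar fricative into /ʃ/ (voiceless postalveolar fricative), giving [ʃoty].

[ʃoty]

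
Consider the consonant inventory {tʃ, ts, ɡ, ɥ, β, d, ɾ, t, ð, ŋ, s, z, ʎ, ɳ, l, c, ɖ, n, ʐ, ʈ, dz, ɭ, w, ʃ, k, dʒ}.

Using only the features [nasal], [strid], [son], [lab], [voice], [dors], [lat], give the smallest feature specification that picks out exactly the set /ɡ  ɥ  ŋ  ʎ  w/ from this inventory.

[+voice, +dors]

/ɡ, ɥ, ŋ, ʎ, w/ are all [+voice], [+dorsal], and no other segment in the inventory matches both values. Dropping any one of them over-generates: [+dorsal] alone would also admit /c, k/; [+voice] alone would also admit /β, d, ɾ, ð, …/. No other single listed feature picks out exactly this set either, so fewer than two features will not do.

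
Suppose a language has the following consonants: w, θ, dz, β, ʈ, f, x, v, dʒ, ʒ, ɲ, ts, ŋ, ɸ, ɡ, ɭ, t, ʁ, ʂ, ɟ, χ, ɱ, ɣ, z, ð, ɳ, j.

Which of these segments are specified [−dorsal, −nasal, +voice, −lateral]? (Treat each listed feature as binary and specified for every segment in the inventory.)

dz, β, v, dʒ, ʒ, z, ð

Eliminate segments failing any feature: /w, x, ɲ, ŋ, ɡ, ʁ, ɟ, χ, ɣ, j/ are [+dorsal]; /θ, ʈ, f, ts, ɸ, t, ʂ/ are [−voice]; /ɭ/ is [+lateral]; /ɱ, ɳ/ are [+nasal]. The remaining /dz, β, v, dʒ, ʒ, z, ð/ satisfy [−dorsal], [−nasal], [+voice], [−lateral].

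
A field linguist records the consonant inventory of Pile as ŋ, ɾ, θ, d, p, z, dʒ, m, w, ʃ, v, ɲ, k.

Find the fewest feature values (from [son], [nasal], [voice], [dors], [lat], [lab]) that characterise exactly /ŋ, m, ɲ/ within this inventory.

/ŋ, m, ɲ/ are exactly the [+nasal] segments in the inventory, so a single feature suffices.

[+nasal]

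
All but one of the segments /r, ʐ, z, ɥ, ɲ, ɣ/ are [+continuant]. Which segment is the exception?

ɲ

Every segment except /ɲ/ is [+continuant]. /ɲ/ (palatal nasal) is [-continuant], so it is the exception.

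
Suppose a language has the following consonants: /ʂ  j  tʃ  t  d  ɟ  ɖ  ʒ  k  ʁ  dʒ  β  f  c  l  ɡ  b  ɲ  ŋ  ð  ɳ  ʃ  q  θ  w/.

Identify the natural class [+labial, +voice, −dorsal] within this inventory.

Eliminate segments failing any feature: /ʂ, j, tʃ, t, d, ɟ, ɖ, ʒ, k, ʁ, dʒ, c, l, ɡ, ɲ, ŋ, ð, ɳ, ʃ, q, θ/ are [−labial]; /f/ is [−voice]; /w/ is [+dorsal]. The remaining /β, b/ satisfy [+labial], [+voice], [−dorsal].

β, b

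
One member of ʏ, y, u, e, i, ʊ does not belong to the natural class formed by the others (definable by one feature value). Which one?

The remaining segments after removing /e/ share [+high]; /e/ (mid front unrounded tense vowel) is [−high]. For every other candidate removal, the leftover set fails to share any single feature value that the removed segment lacks.

e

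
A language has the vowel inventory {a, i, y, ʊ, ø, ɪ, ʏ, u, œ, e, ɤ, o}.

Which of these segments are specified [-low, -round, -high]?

Checking each segment against [-low], [-round], [-high]: /e/ (mid front unrounded tense vowel), /ɤ/ (mid back unrounded tense vowel) satisfy every feature; every other segment in the inventory fails at least one.

e, ɤ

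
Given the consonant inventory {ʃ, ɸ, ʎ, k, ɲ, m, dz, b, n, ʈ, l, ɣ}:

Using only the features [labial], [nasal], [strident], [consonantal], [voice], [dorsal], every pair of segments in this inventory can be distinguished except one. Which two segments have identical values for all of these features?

On the given features, /ɣ/ and /ʎ/ have an identical profile: [−labial], [−nasal], [−strident], [+consonantal], [+voice], [+dorsal]. No other two segments in the inventory coincide on all 6 features. (They do differ in [sonorant], [lateral] and [back], which are not among the given features.)

ɣ, ʎ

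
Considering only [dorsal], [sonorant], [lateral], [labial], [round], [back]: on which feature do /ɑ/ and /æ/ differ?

/ɑ/ (low back unrounded vowel) and /æ/ (low front unrounded vowel) agree on [+dorsal], [+sonorant], [-lateral], [-labial], [-round]. They differ on [back] (/ɑ/ [+], /æ/ [-]).

[back]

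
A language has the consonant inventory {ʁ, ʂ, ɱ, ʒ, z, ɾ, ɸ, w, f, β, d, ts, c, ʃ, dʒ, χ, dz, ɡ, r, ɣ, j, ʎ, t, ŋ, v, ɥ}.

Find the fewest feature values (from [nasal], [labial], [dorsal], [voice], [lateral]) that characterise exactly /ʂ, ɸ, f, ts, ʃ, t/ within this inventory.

[−voice, −dorsal]

The class [−voice], [−dorsal] has exactly /ʂ, ɸ, f, ts, ʃ, t/ as its extension in this inventory. No smaller conjunction from the listed features achieves this: [−dorsal] alone would also admit /ɱ, ʒ, z, ɾ, …/; [−voice] alone would also admit /c, χ/; and checking the remaining single features turns up none with this extension.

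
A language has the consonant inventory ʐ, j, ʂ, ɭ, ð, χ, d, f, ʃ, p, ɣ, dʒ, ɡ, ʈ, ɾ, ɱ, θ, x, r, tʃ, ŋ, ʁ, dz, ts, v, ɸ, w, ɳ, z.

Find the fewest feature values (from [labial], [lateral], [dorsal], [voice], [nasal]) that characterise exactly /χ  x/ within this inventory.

The class [−voice], [+dorsal] has exactly /χ, x/ as its extension in this inventory. No smaller conjunction from the listed features achieves this: [+dorsal] alone would also admit /j, ɣ, ɡ, ŋ, …/; [−voice] alone would also admit /ʂ, f, ʃ, p, …/; and checking the remaining single features turns up none with this extension.

[−voice, +dorsal]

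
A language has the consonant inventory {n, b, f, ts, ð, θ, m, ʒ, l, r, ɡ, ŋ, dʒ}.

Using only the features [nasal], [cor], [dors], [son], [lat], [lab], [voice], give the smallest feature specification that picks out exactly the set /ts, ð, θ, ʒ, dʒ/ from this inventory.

Every target segment is [−sonorant], [+coronal]; each remaining inventory member fails at least one of these. Each conjunct is needed — [+coronal] alone would also admit /n, l, r/; [−sonorant] alone would also admit /b, f, ɡ/ — and no other single listed feature has exactly this extension, so two is the minimum.

[−son, +cor]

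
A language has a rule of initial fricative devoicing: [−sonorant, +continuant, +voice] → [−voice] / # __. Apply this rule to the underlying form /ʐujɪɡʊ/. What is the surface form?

[ʂujɪɡʊ]

/ʐ/ satisfies [−sonorant, +continuant, +voice] and sits in # __. The [−voice] counterpart of the voiced retroflex fricative is /ʂ/. Other segments in /ʐujɪɡʊ/ either fail the structural description or are not in the environment, so the surface form is [ʂujɪɡʊ].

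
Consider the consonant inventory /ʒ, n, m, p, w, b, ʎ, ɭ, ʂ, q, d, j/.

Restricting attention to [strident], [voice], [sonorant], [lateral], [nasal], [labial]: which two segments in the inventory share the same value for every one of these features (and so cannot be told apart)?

ʎ, ɭ

/ʎ/ (palatal lateral approximant) and /ɭ/ (retroflex lateral approximant) are both [−strident], [+voice], [+sonorant], [+lateral], [−nasal], [−labial], so none of the listed features separates them. (They do differ in [dorsal], which is not among the given features.) Every other pair in the inventory differs on at least one listed feature.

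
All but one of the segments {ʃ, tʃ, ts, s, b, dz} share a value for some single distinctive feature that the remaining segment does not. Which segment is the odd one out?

The remaining segments after removing /b/ share [+strident]; /b/ (voiced bilabial stop) is [−strident]. For every other candidate removal, the leftover set fails to share any single feature value that the removed segment lacks.

b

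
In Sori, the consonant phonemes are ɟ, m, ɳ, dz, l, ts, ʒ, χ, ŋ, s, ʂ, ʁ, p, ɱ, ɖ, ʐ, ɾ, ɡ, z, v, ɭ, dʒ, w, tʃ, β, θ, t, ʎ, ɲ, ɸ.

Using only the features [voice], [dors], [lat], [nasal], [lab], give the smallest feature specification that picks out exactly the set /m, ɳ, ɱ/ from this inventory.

[+nasal, −dors]

/m, ɳ, ɱ/ are all [+nasal], [−dorsal], and no other segment in the inventory matches both values. Dropping any one of them over-generates: [−dorsal] alone would also admit /dz, l, ts, ʒ, …/; [+nasal] alone would also admit /ŋ, ɲ/. No other single listed feature picks out exactly this set either, so fewer than two features will not do.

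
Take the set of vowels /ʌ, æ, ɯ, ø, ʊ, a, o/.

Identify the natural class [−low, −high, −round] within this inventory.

ʌ

Checking each segment against [−low], [−high], [−round]: /ʌ/ (mid back unrounded lax vowel) satisfies every feature; every other segment in the inventory fails at least one.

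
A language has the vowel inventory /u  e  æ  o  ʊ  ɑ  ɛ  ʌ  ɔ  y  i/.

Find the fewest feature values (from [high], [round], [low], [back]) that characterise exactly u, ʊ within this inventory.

Every target segment is [+high], [+back]; each remaining inventory member fails at least one of these. Each conjunct is needed — [+back] alone would also admit /o, ɑ, ʌ, ɔ/; [+high] alone would also admit /y, i/ — and no other single listed feature has exactly this extension, so two is the minimum.

[+high, +back]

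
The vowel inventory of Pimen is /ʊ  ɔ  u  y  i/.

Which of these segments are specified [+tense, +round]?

Eliminate segments failing any feature: /ʊ, ɔ/ are [-tense]; /i/ is [-round]. The remaining /u, y/ satisfy [+tense], [+round].

u, y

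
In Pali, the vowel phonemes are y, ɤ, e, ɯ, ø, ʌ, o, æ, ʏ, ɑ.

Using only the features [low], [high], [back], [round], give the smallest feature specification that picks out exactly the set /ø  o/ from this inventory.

/ø, o/ are all [−high], [+round], and no other segment in the inventory matches both values. Dropping any one of them over-generates: [+round] alone would also admit /y, ʏ/; [−high] alone would also admit /ɤ, e, ʌ, æ, …/. No other single listed feature picks out exactly this set either, so fewer than two features will not do.

[−high, +round]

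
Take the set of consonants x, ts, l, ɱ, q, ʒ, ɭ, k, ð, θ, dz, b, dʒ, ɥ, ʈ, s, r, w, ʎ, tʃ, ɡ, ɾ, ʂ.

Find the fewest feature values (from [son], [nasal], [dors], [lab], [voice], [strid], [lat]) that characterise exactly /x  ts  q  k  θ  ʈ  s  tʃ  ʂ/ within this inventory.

[−voice]

Every target segment is [−voice] and no other inventory member is, so one feature is enough.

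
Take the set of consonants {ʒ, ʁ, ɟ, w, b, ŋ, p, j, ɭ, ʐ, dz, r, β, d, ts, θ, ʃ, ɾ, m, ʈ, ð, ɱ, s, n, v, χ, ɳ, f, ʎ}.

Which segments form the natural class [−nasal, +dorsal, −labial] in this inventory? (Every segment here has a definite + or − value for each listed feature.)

ʁ, ɟ, j, χ, ʎ

Checking each segment against [−nasal], [+dorsal], [−labial]: /ʁ/ (voiced uvular fricative), /ɟ/ (voiced palatal stop), /j/ (palatal glide), /χ/ (voiceless uvular fricative), /ʎ/ (palatal lateral approximant) satisfy every feature; every other segment in the inventory fails at least one.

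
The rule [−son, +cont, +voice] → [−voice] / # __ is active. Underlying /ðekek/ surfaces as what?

[θekek]

The only segment in the rule's environment that also matches [−son, +cont, +voice] is /ð/. Applying [−voice] turns the voiced dental fricative into /θ/ (voiceless dental fricative), giving [θekek].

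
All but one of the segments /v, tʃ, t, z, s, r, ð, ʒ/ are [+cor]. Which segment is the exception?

v

/v/ is the voiced labiodental fricative, which is [-coronal]; the rest — /z, r, ʒ, ð, t, tʃ, s/ — are [+coronal].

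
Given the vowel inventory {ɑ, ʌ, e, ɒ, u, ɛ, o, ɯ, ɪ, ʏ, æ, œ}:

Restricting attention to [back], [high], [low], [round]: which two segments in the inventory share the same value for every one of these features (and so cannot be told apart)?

On the given features, /e/ and /ɛ/ have an identical profile: [-back], [-high], [-low], [-round]. No other two segments in the inventory coincide on all 4 features. (They do differ in [tense], which is not among the given features.)

e, ɛ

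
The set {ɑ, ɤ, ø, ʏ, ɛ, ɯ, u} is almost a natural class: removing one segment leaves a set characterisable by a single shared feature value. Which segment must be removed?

The remaining segments after removing /ɑ/ share [−low]; /ɑ/ (low back unrounded vowel) is [+low]. For every other candidate removal, the leftover set fails to share any single feature value that the removed segment lacks.

ɑ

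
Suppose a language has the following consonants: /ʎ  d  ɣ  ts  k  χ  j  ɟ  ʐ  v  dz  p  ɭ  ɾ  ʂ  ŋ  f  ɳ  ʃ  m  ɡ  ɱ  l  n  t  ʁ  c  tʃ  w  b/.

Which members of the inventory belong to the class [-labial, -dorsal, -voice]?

Checking each segment against [-labial], [-dorsal], [-voice]: /ts/ (voiceless alveolar affricate), /ʂ/ (voiceless retroflex fricative), /ʃ/ (voiceless postalveolar fricative), /t/ (voiceless alveolar stop), /tʃ/ (voiceless postalveolar affricate) satisfy every feature; every other segment in the inventory fails at least one.

ts, ʂ, ʃ, t, tʃ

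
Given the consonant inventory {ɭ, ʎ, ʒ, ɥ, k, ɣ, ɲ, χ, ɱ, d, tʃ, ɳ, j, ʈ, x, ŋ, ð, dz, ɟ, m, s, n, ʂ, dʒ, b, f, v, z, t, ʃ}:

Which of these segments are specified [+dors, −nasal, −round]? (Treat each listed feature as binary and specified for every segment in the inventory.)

ʎ, k, ɣ, χ, j, x, ɟ

Checking each segment against [+dorsal], [−nasal], [−round]: /ʎ/ (palatal lateral approximant), /k/ (voiceless velar stop), /ɣ/ (voiced velar fricative), /χ/ (voiceless uvular fricative), /j/ (palatal glide), /x/ (voiceless velar fricative), among others, satisfy every feature; every other segment in the inventory fails at least one.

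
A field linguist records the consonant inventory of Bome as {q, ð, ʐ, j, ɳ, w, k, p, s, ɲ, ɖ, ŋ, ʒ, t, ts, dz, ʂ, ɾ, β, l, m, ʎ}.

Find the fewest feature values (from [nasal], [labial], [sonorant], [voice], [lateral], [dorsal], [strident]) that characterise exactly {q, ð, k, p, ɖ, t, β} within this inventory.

The class [-sonorant], [-strident] has exactly /q, ð, k, p, ɖ, t, β/ as its extension in this inventory. No smaller conjunction from the listed features achieves this: [-strident] alone would also admit /j, ɳ, w, ɲ, …/; [-sonorant] alone would also admit /ʐ, s, ʒ, ts, …/; and checking the remaining single features turns up none with this extension.

[-sonorant, -strident]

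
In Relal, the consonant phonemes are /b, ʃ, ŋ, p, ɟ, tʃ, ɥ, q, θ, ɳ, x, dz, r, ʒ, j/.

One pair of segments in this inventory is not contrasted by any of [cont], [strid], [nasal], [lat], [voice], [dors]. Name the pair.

/j/ (palatal glide) and /ɥ/ (labial-palatal glide) are both [+continuant], [-strident], [-nasal], [-lateral], [+voice], [+dorsal], so none of the listed features separates them. (They do differ in [labial] and [round], which are not among the given features.) Every other pair in the inventory differs on at least one listed feature.

j, ɥ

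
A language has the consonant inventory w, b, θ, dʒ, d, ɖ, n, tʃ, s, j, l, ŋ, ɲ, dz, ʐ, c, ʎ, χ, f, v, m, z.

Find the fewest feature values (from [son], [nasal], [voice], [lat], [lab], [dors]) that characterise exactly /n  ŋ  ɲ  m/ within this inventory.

[+nasal]

/n, ŋ, ɲ, m/ are exactly the [+nasal] segments in the inventory, so a single feature suffices.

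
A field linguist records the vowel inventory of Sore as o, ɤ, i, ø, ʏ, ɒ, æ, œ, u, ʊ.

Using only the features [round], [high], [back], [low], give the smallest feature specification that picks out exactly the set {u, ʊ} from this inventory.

[+high, +back]

/u, ʊ/ are all [+high], [+back], and no other segment in the inventory matches both values. Dropping any one of them over-generates: [+back] alone would also admit /o, ɤ, ɒ/; [+high] alone would also admit /i, ʏ/. No other single listed feature picks out exactly this set either, so fewer than two features will not do.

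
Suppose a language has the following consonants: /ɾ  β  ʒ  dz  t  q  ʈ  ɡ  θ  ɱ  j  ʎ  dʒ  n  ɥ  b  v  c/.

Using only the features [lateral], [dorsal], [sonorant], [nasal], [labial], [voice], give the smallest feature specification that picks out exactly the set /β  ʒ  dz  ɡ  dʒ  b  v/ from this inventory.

[−sonorant, +voice]

Every target segment is [−sonorant], [+voice]; each remaining inventory member fails at least one of these. Each conjunct is needed — [+voice] alone would also admit /ɾ, ɱ, j, ʎ, …/; [−sonorant] alone would also admit /t, q, ʈ, θ, …/ — and no other single listed feature has exactly this extension, so two is the minimum.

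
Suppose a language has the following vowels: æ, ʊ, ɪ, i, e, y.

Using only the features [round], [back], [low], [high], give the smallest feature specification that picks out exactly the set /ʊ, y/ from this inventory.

[+round]

/ʊ, y/ are exactly the [+round] segments in the inventory, so a single feature suffices.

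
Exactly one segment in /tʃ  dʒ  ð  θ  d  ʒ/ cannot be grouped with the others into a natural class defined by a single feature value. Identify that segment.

/θ, dʒ, ʒ, tʃ, ð/ are all [+distributed], but /d/ (voiced alveolar stop) is [−distributed]. No other single segment can be removed to leave a set sharing one feature value that the removed segment lacks, so /d/ is the odd one out.

d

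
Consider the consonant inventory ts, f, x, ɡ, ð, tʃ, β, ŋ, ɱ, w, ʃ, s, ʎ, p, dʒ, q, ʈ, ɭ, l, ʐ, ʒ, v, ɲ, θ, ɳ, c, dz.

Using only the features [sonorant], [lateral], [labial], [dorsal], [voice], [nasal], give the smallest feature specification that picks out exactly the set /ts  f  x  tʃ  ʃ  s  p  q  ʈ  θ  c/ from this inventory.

[-voice]

The target set is precisely the extension of [-voice] in this inventory.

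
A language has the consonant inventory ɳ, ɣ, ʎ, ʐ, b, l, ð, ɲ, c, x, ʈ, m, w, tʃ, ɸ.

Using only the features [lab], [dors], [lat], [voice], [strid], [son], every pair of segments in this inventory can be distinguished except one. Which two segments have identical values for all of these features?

x, c

Both /x/ and /c/ are [−labial], [+dorsal], [−lateral], [−voice], [−strident], [−sonorant]. Since the list omits [continuant] and [back] — which do distinguish the voiceless velar fricative from the voiceless palatal stop — this pair collapses; all other pairs remain distinct.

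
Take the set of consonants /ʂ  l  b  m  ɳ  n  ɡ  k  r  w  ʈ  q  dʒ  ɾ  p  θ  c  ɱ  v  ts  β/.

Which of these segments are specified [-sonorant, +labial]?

Eliminate segments failing any feature: /ʂ, ɡ, k, ʈ, q, dʒ, θ, c, ts/ are [-labial]; /l, m, ɳ, n, r, w, ɾ, ɱ/ are [+sonorant]. The remaining /b, p, v, β/ satisfy [-sonorant], [+labial].

b, p, v, β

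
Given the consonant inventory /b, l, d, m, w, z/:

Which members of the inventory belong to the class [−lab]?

l, d, z

The feature [labial] marks segments articulated with one or both lips. In this inventory /l, d, z/ lack that property, so they are [−labial]; /b, m, w/ are [+labial].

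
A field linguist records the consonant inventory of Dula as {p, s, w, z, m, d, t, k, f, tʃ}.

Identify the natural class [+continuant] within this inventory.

s, w, z, f

The [+continuant] segments here are /s, w, z, f/; the remaining /p, m, d, t, k, tʃ/ are [−continuant].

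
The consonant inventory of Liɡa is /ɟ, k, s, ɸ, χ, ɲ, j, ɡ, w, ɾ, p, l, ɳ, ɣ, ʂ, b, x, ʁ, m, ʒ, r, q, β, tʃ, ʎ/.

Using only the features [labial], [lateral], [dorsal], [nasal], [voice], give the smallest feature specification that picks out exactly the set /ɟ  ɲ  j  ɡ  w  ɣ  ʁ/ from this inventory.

Every target segment is [+voice], [−lateral], [+dorsal]; each remaining inventory member fails at least one of these. Each conjunct is needed — [−lateral, +dorsal] alone would also admit /k, χ, x, q/; [+voice, +dorsal] alone would also admit /ʎ/; [+voice, −lateral] alone would also admit /ɾ, ɳ, b, m, …/ — and no other combination of two listed features has exactly this extension, so three is the minimum.

[+voice, −lateral, +dorsal]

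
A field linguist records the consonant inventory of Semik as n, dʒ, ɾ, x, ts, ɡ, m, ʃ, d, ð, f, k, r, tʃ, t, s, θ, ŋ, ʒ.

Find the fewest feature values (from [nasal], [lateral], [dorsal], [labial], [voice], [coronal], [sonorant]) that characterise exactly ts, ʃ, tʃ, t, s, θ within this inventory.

[−voice, +coronal]

/ts, ʃ, tʃ, t, s, θ/ are all [−voice], [+coronal], and no other segment in the inventory matches both values. Dropping any one of them over-generates: [+coronal] alone would also admit /n, dʒ, ɾ, d, …/; [−voice] alone would also admit /x, f, k/. No other single listed feature picks out exactly this set either, so fewer than two features will not do.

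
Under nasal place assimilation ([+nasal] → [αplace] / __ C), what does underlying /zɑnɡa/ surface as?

/n/ sits before the [+dorsal] consonant /ɡ/, so it takes on [+dorsal] and surfaces as /ŋ/. The rest of the form is unaffected: [zɑŋɡa].

[zɑŋɡa]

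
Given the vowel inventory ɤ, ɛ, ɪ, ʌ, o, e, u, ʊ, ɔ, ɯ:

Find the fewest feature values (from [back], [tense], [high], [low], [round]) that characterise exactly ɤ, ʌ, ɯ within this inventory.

[+back, −round]

The class [+back], [−round] has exactly /ɤ, ʌ, ɯ/ as its extension in this inventory. No smaller conjunction from the listed features achieves this: [−round] alone would also admit /ɛ, ɪ, e/; [+back] alone would also admit /o, u, ʊ, ɔ/; and checking the remaining single features turns up none with this extension.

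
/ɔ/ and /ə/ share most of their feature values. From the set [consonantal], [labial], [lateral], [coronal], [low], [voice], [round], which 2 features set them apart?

The two segments share [−consonantal], [−lateral], [−coronal], [−low], [+voice]. The only features from the list on which they differ: /ɔ/ is [+labial] while /ə/ is [−labial]; /ɔ/ is [+round] while /ə/ is [−round].

[labial], [round]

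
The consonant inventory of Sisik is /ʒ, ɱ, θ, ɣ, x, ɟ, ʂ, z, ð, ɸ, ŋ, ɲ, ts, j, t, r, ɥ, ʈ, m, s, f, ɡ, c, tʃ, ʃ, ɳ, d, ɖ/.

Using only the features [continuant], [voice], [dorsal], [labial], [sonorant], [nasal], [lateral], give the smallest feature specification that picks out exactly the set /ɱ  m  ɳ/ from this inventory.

[+nasal, −dorsal]

The class [+nasal], [−dorsal] has exactly /ɱ, m, ɳ/ as its extension in this inventory. No smaller conjunction from the listed features achieves this: [−dorsal] alone would also admit /ʒ, θ, ʂ, z, …/; [+nasal] alone would also admit /ŋ, ɲ/; and checking the remaining single features turns up none with this extension.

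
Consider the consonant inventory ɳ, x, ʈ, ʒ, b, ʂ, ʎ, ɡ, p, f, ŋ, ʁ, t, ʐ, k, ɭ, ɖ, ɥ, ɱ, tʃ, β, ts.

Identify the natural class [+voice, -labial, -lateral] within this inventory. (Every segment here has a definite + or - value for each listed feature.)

Eliminate segments failing any feature: /x, ʈ, ʂ, p, f, t, k, tʃ, ts/ are [-voice]; /b, ɥ, ɱ, β/ are [+labial]; /ʎ, ɭ/ are [+lateral]. The remaining /ɳ, ʒ, ɡ, ŋ, ʁ, ʐ, ɖ/ satisfy [+voice], [-labial], [-lateral].

ɳ, ʒ, ɡ, ŋ, ʁ, ʐ, ɖ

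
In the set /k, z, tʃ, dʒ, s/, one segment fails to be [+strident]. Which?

k

/k/ is the voiceless velar stop, which is [-strident]; the rest — /dʒ, tʃ, z, s/ — are [+strident].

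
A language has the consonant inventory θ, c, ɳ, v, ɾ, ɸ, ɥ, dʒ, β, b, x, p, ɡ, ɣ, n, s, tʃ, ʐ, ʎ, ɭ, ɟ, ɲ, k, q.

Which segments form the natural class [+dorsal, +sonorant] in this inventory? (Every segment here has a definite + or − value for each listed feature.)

ɥ, ʎ, ɲ

Checking each segment against [+dorsal], [+sonorant]: /ɥ/ (labial-palatal glide), /ʎ/ (palatal lateral approximant), /ɲ/ (palatal nasal) satisfy every feature; every other segment in the inventory fails at least one.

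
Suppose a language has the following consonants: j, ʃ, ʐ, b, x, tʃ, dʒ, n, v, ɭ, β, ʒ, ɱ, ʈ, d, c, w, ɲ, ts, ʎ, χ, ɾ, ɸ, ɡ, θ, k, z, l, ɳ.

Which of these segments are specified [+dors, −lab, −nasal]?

j, x, c, ʎ, χ, ɡ, k

The [+dorsal] segments are /j, x, c, w, ɲ, ʎ, χ, ɡ, k/.
Intersecting with [−labial] gives /j, x, c, ɲ, ʎ, χ, ɡ, k/.
Within that set, [−nasal] leaves /j, x, c, ʎ, χ, ɡ, k/.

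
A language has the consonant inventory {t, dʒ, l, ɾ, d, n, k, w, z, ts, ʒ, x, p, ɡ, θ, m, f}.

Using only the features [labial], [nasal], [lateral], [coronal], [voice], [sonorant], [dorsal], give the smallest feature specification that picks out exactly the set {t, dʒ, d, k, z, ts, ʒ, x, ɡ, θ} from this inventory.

[-sonorant, -labial]

The class [-sonorant], [-labial] has exactly /t, dʒ, d, k, z, ts, ʒ, x, ɡ, θ/ as its extension in this inventory. No smaller conjunction from the listed features achieves this: [-labial] alone would also admit /l, ɾ, n/; [-sonorant] alone would also admit /p, f/; and checking the remaining single features turns up none with this extension.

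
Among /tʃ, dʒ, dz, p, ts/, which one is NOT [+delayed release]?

p

Every segment except /p/ is [+delayed release]. /p/ (voiceless bilabial stop) is [-delayed release], so it is the exception.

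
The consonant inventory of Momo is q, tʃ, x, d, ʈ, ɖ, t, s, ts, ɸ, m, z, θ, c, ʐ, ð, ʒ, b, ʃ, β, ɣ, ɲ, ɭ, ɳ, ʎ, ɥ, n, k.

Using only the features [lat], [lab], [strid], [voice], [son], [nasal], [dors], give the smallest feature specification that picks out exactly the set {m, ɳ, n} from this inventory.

The class [+nasal], [−dorsal] has exactly /m, ɳ, n/ as its extension in this inventory. No smaller conjunction from the listed features achieves this: [−dorsal] alone would also admit /tʃ, d, ʈ, ɖ, …/; [+nasal] alone would also admit /ɲ/; and checking the remaining single features turns up none with this extension.

[+nasal, −dors]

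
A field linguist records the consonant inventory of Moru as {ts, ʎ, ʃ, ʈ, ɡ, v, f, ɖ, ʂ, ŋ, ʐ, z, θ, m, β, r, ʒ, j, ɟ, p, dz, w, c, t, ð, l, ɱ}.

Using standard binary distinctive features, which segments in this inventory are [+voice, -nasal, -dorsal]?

v, ɖ, ʐ, z, β, r, ʒ, dz, ð, l

Eliminate segments failing any feature: /ts, ʃ, ʈ, f, ʂ, θ, p, c, t/ are [-voice]; /ʎ, ɡ, j, ɟ, w/ are [+dorsal]; /ŋ, m, ɱ/ are [+nasal]. The remaining /v, ɖ, ʐ, z, β, r, ʒ, dz, ð, l/ satisfy [+voice], [-nasal], [-dorsal].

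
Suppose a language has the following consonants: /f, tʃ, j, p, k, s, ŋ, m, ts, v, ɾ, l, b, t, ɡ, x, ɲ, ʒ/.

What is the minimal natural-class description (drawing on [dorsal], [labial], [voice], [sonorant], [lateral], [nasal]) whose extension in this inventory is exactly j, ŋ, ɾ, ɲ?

Every target segment is [+sonorant], [-lateral], [-labial]; each remaining inventory member fails at least one of these. Each conjunct is needed — [-lateral, -labial] alone would also admit /tʃ, k, s, ts, …/; [+sonorant, -labial] alone would also admit /l/; [+sonorant, -lateral] alone would also admit /m/ — and no other combination of two listed features has exactly this extension, so three is the minimum.

[+sonorant, -lateral, -labial]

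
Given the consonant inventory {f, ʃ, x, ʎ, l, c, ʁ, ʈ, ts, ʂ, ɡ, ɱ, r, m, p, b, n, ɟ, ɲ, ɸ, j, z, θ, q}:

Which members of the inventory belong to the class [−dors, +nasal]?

First, the [−dorsal] segments are /f, ʃ, l, ʈ, ts, ʂ, ɱ, r, m, p, b, n, ɸ, z, θ/.
Then [+nasal] leaves /ɱ, m, n/.

ɱ, m, n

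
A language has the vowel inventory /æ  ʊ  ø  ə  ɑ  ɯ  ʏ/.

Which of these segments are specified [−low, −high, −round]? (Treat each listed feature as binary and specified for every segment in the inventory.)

First, the [−low] segments are /ʊ, ø, ə, ɯ, ʏ/.
Then [−high] gives /ø, ə/.
Intersecting with [−round] leaves /ə/.

ə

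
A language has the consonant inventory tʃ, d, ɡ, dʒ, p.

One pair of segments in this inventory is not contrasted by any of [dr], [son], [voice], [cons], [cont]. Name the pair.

Both /d/ and /ɡ/ are [−delayed release], [−sonorant], [+voice], [+consonantal], [−continuant]. Since the list omits [coronal] and [dorsal] — which do distinguish the voiced alveolar stop from the voiced velar stop — this pair collapses; all other pairs remain distinct.

d, ɡ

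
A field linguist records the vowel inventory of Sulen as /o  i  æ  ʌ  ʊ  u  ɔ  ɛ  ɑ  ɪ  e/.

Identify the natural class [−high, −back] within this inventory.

Checking each segment against [−high], [−back]: /æ/ (low front unrounded vowel), /ɛ/ (mid front unrounded lax vowel), /e/ (mid front unrounded tense vowel) satisfy every feature; every other segment in the inventory fails at least one.

æ, ɛ, e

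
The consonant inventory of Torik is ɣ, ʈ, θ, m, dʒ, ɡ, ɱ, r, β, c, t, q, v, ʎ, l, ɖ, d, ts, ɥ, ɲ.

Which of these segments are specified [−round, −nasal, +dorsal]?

Among the inventory, the [−round] segments are /ɣ, ʈ, θ, m, dʒ, ɡ, ɱ, r, β, c, t, q, v, ʎ, l, ɖ, d, ts, ɲ/.
Intersecting with [−nasal] gives /ɣ, ʈ, θ, dʒ, ɡ, r, β, c, t, q, v, ʎ, l, ɖ, d, ts/.
Among these, [+dorsal] leaves /ɣ, ɡ, c, q, ʎ/.

ɣ, ɡ, c, q, ʎ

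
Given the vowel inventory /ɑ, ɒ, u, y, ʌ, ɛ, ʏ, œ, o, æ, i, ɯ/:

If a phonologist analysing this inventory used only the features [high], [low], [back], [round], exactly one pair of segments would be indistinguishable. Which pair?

y, ʏ

/y/ (high front rounded tense vowel) and /ʏ/ (high front rounded lax vowel) are both [+high], [−low], [−back], [+round], so none of the listed features separates them. (They do differ in [tense], which is not among the given features.) Every other pair in the inventory differs on at least one listed feature.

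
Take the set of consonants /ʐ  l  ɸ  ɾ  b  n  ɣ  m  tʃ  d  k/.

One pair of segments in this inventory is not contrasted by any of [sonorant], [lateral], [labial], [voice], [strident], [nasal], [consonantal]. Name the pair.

d, ɣ

/d/ (voiced alveolar stop) and /ɣ/ (voiced velar fricative) are both [−sonorant], [−lateral], [−labial], [+voice], [−strident], [−nasal], [+consonantal], so none of the listed features separates them. (They do differ in [continuant], [coronal] and [dorsal], which are not among the given features.) Every other pair in the inventory differs on at least one listed feature.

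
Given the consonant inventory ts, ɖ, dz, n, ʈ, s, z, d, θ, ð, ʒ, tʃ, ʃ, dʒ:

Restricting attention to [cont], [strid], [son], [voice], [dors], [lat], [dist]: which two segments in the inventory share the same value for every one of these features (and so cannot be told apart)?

ɖ, d

Both /ɖ/ and /d/ are [−continuant], [−strident], [−sonorant], [+voice], [−dorsal], [−lateral], [−distributed]. Since the list omits [anterior] — which does distinguish the voiced retroflex stop from the voiced alveolar stop — this pair collapses; all other pairs remain distinct.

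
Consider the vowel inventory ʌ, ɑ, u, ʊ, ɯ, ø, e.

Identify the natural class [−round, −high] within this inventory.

ʌ, ɑ, e

Eliminate segments failing any feature: /u, ʊ, ø/ are [+round]; /ɯ/ is [+high]. The remaining /ʌ, ɑ, e/ satisfy [−round], [−high].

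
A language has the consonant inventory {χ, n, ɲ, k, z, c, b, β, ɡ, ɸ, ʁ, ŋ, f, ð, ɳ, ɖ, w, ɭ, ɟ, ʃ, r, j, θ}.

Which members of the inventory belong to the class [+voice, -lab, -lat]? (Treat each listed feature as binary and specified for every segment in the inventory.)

First, the [+voice] segments are /n, ɲ, z, b, β, ɡ, ʁ, ŋ, ð, ɳ, ɖ, w, ɭ, ɟ, r, j/.
Within that set, [-labial] gives /n, ɲ, z, ɡ, ʁ, ŋ, ð, ɳ, ɖ, ɭ, ɟ, r, j/.
Within that set, [-lateral] leaves /n, ɲ, z, ɡ, ʁ, ŋ, ð, ɳ, ɖ, ɟ, r, j/.

n, ɲ, z, ɡ, ʁ, ŋ, ð, ɳ, ɖ, ɟ, r, j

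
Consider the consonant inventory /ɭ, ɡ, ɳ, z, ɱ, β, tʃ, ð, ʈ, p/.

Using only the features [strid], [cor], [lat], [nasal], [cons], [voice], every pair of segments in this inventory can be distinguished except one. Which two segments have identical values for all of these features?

ɡ, β

Both /ɡ/ and /β/ are [−strident], [−coronal], [−lateral], [−nasal], [+consonantal], [+voice]. Since the list omits [continuant], [labial] and [dorsal] — which do distinguish the voiced velar stop from the voiced bilabial fricative — this pair collapses; all other pairs remain distinct.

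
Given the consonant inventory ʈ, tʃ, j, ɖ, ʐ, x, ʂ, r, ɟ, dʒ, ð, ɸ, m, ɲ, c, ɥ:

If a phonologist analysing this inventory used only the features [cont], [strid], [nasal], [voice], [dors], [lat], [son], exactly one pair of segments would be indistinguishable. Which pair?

On the given features, /ɥ/ and /j/ have an identical profile: [+continuant], [-strident], [-nasal], [+voice], [+dorsal], [-lateral], [+sonorant]. No other two segments in the inventory coincide on all 7 features. (They do differ in [labial] and [round], which are not among the given features.)

ɥ, j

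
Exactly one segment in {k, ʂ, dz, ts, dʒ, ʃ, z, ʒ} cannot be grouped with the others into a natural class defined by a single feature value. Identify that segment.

k

The remaining segments after removing /k/ share [+strident]; /k/ (voiceless velar stop) is [−strident]. For every other candidate removal, the leftover set fails to share any single feature value that the removed segment lacks.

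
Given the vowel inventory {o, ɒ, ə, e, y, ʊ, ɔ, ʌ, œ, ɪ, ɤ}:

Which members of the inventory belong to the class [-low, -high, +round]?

o, ɔ, œ

Checking each segment against [-low], [-high], [+round]: /o/ (mid back rounded tense vowel), /ɔ/ (mid back rounded lax vowel), /œ/ (mid front rounded lax vowel) satisfy every feature; every other segment in the inventory fails at least one.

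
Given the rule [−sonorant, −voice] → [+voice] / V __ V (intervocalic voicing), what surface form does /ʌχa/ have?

/χ/ satisfies [−sonorant, −voice] and sits in V __ V. The [+voice] counterpart of the voiceless uvular fricative is /ʁ/. Other segments in /ʌχa/ either fail the structural description or are not in the environment, so the surface form is [ʌʁa].

[ʌʁa]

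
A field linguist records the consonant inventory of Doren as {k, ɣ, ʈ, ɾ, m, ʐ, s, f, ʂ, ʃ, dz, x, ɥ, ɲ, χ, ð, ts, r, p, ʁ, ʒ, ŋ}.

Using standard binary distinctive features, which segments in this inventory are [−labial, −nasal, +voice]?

ɣ, ɾ, ʐ, dz, ð, r, ʁ, ʒ

Eliminate segments failing any feature: /k, ʈ, s, ʂ, ʃ, x, χ, ts/ are [−voice]; /m, f, ɥ, p/ are [+labial]; /ɲ, ŋ/ are [+nasal]. The remaining /ɣ, ɾ, ʐ, dz, ð, r, ʁ, ʒ/ satisfy [−labial], [−nasal], [+voice].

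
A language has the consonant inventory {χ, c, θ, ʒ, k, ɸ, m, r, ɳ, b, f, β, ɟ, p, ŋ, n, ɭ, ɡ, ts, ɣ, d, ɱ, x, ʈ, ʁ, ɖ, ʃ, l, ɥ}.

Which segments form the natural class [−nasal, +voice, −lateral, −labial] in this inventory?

Checking each segment against [−nasal], [+voice], [−lateral], [−labial]: /ʒ/ (voiced postalveolar fricative), /r/ (alveolar trill), /ɟ/ (voiced palatal stop), /ɡ/ (voiced velar stop), /ɣ/ (voiced velar fricative), /d/ (voiced alveolar stop), among others, satisfy every feature; every other segment in the inventory fails at least one.

ʒ, r, ɟ, ɡ, ɣ, d, ʁ, ɖ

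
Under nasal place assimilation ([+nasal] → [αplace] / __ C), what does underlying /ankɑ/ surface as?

In /ankɑ/, the nasal /n/ precedes /k/, which is [+dorsal]. The nasal assimilates in place, becoming the [+dorsal] nasal /ŋ/. The surface form is [aŋkɑ].

[aŋkɑ]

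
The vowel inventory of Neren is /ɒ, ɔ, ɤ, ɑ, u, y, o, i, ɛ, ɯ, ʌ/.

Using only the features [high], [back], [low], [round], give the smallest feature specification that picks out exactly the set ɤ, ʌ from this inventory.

[-high, -low, +back, -round]

The class [-high], [-low], [+back], [-round] has exactly /ɤ, ʌ/ as its extension in this inventory. No smaller conjunction from the listed features achieves this: [-low, +back, -round] alone would also admit /ɯ/; [-high, +back, -round] alone would also admit /ɑ/; [-high, -low, -round] alone would also admit /ɛ/; [-high, -low, +back] alone would also admit /ɔ, o/; and checking the remaining three-feature bundles turns up none with this extension.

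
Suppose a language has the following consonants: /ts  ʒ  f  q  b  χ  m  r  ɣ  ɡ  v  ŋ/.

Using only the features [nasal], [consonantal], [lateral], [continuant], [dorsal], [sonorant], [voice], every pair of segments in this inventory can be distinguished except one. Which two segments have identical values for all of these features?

Both /v/ and /ʒ/ are [−nasal], [+consonantal], [−lateral], [+continuant], [−dorsal], [−sonorant], [+voice]. Since the list omits [labial] and [coronal] — which do distinguish the voiced labiodental fricative from the voiced postalveolar fricative — this pair collapses; all other pairs remain distinct.

v, ʒ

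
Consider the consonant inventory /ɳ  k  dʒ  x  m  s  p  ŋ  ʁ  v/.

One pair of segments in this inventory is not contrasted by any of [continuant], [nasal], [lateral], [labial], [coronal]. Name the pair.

x, ʁ

/x/ (voiceless velar fricative) and /ʁ/ (voiced uvular fricative) are both [+continuant], [−nasal], [−lateral], [−labial], [−coronal], so none of the listed features separates them. (They do differ in [voice] and [high], which are not among the given features.) Every other pair in the inventory differs on at least one listed feature.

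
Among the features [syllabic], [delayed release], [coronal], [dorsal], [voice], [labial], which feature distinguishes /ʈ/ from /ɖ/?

[voice]

The two segments share [-syllabic], [-delayed release], [+coronal], [-dorsal], [-labial]. The only feature from the list on which they differ: /ʈ/ is [-voice] while /ɖ/ is [+voice].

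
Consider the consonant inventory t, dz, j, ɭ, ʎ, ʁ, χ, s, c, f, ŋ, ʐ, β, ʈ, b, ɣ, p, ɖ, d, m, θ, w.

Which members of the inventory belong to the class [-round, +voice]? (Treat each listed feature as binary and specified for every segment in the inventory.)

dz, j, ɭ, ʎ, ʁ, ŋ, ʐ, β, b, ɣ, ɖ, d, m

First, the [-round] segments are /t, dz, j, ɭ, ʎ, ʁ, χ, s, c, f, ŋ, ʐ, β, ʈ, b, ɣ, p, ɖ, d, m, θ/.
Within that set, [+voice] leaves /dz, j, ɭ, ʎ, ʁ, ŋ, ʐ, β, b, ɣ, ɖ, d, m/.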